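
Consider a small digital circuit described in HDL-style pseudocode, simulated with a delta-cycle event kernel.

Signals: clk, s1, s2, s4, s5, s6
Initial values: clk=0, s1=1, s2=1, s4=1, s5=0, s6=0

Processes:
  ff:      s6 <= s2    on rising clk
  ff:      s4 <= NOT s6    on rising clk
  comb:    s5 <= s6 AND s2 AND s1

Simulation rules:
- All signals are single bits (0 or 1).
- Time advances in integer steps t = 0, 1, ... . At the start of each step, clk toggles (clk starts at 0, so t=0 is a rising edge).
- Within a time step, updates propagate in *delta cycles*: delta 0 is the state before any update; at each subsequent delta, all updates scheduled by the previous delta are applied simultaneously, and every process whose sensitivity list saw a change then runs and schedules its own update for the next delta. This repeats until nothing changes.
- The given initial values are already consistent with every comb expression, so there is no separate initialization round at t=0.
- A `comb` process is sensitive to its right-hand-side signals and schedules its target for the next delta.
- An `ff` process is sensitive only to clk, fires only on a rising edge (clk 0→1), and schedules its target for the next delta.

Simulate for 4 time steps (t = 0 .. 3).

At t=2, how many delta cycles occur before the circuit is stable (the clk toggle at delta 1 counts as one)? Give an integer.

2

[bits: s2,s5,s4,s1,s6,clk]
t=0: Δ0=101100 Δ1=101101 Δ2=101111 Δ3=111111 | 3Δ
t=1: Δ0=111111 Δ1=111110 | 1Δ
t=2: Δ0=111110 Δ1=111111 Δ2=110111 | 2Δ
t=3: Δ0=110111 Δ1=110110 | 1Δ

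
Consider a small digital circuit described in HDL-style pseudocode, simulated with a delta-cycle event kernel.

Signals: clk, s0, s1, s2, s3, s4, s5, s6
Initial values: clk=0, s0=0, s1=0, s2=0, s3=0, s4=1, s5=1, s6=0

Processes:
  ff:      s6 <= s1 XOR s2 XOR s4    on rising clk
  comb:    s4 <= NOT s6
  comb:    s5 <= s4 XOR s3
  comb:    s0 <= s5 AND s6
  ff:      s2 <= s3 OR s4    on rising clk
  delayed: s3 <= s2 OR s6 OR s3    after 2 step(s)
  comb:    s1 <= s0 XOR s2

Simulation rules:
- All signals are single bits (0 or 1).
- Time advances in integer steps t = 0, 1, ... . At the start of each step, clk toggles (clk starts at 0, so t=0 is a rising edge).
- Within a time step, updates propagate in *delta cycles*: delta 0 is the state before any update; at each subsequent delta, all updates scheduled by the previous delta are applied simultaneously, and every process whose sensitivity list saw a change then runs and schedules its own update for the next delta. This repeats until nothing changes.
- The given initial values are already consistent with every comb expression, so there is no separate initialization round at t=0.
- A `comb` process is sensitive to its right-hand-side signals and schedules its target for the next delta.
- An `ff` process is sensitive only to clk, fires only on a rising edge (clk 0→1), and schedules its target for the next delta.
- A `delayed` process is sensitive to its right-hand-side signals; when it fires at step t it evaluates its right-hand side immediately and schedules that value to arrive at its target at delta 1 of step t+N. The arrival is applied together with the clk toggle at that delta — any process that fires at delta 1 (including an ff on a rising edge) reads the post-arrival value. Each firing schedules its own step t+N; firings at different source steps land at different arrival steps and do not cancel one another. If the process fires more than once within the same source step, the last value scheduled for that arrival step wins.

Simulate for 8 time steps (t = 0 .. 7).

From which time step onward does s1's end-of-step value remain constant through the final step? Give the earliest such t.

[bits: s3,s2,s1,s0,clk,s6,s5,s4]
t=0: Δ0=00000011 Δ1=00001011 Δ2=01001111 Δ3=01111110 Δ4=01011100 Δ5=01001100 Δ6=01101100 | 6Δ
t=1: Δ0=01101100 Δ1=01100100 | 1Δ
t=2: Δ0=01100100 Δ1=11101100 Δ2=11101010 Δ3=11101011 Δ4=11101001 | 4Δ
t=3: Δ0=11101001 Δ1=11100001 | 1Δ
t=4: Δ0=11100001 Δ1=11101001 Δ2=11101101 Δ3=11101100 Δ4=11101110 Δ5=11111110 Δ6=11011110 | 6Δ
t=5: Δ0=11011110 Δ1=11010110 | 1Δ
t=6: Δ0=11010110 Δ1=11011110 | 1Δ
t=7: Δ0=11011110 Δ1=11010110 | 1Δ

4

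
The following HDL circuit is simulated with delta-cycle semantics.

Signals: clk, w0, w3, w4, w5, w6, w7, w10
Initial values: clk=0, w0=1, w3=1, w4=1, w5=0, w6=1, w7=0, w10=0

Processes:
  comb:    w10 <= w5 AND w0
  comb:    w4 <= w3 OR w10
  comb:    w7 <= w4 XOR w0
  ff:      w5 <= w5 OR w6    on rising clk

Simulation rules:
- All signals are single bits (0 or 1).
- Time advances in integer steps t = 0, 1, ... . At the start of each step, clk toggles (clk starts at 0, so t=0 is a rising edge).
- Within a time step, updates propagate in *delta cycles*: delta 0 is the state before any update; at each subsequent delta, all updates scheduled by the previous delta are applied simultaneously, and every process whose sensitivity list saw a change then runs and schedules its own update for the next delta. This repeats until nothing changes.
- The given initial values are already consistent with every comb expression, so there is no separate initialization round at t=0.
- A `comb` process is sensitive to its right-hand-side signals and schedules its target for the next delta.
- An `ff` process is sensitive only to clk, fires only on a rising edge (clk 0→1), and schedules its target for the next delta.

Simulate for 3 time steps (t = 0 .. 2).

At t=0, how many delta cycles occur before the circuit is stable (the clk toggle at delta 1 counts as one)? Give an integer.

3

t0.Δ0 w6=1 w4=1 w7=0 w0=1 w3=1 clk=0 w5=0 w10=0
t0.Δ1 w6=1 w4=1 w7=0 w0=1 w3=1 clk=1 w5=0 w10=0
t0.Δ2 w6=1 w4=1 w7=0 w0=1 w3=1 clk=1 w5=1 w10=0
t0.Δ3 w6=1 w4=1 w7=0 w0=1 w3=1 clk=1 w5=1 w10=1
t1.Δ0 w6=1 w4=1 w7=0 w0=1 w3=1 clk=1 w5=1 w10=1
t1.Δ1 w6=1 w4=1 w7=0 w0=1 w3=1 clk=0 w5=1 w10=1
t2.Δ0 w6=1 w4=1 w7=0 w0=1 w3=1 clk=0 w5=1 w10=1
t2.Δ1 w6=1 w4=1 w7=0 w0=1 w3=1 clk=1 w5=1 w10=1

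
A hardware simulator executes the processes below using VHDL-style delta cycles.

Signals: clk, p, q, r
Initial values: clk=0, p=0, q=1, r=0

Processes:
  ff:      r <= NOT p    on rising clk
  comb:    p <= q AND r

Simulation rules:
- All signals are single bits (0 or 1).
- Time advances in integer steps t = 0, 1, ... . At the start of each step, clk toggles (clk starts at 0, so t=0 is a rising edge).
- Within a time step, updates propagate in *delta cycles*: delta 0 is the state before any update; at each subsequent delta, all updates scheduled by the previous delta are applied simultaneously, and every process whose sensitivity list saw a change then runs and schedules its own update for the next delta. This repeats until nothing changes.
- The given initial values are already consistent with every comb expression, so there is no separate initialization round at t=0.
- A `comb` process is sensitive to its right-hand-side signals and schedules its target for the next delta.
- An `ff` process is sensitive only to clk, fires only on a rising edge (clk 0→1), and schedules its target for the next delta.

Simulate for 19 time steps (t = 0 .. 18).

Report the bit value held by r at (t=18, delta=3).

0

t0.Δ0 q=1 clk=0 p=0 r=0
t0.Δ1 q=1 clk=1 p=0 r=0
t0.Δ2 q=1 clk=1 p=0 r=1
t0.Δ3 q=1 clk=1 p=1 r=1
t1.Δ0 q=1 clk=1 p=1 r=1
t1.Δ1 q=1 clk=0 p=1 r=1
t2.Δ0 q=1 clk=0 p=1 r=1
t2.Δ1 q=1 clk=1 p=1 r=1
t2.Δ2 q=1 clk=1 p=1 r=0
t2.Δ3 q=1 clk=1 p=0 r=0
t3.Δ0 q=1 clk=1 p=0 r=0
t3.Δ1 q=1 clk=0 p=0 r=0
t4.Δ0 q=1 clk=0 p=0 r=0
t4.Δ1 q=1 clk=1 p=0 r=0
t4.Δ2 q=1 clk=1 p=0 r=1
t4.Δ3 q=1 clk=1 p=1 r=1
t5.Δ0 q=1 clk=1 p=1 r=1
t5.Δ1 q=1 clk=0 p=1 r=1
t6.Δ0 q=1 clk=0 p=1 r=1
t6.Δ1 q=1 clk=1 p=1 r=1
t6.Δ2 q=1 clk=1 p=1 r=0
t6.Δ3 q=1 clk=1 p=0 r=0
t7.Δ0 q=1 clk=1 p=0 r=0
t7.Δ1 q=1 clk=0 p=0 r=0
t8.Δ0 q=1 clk=0 p=0 r=0
t8.Δ1 q=1 clk=1 p=0 r=0
t8.Δ2 q=1 clk=1 p=0 r=1
t8.Δ3 q=1 clk=1 p=1 r=1
t9.Δ0 q=1 clk=1 p=1 r=1
t9.Δ1 q=1 clk=0 p=1 r=1
t10.Δ0 q=1 clk=0 p=1 r=1
t10.Δ1 q=1 clk=1 p=1 r=1
t10.Δ2 q=1 clk=1 p=1 r=0
t10.Δ3 q=1 clk=1 p=0 r=0
t11.Δ0 q=1 clk=1 p=0 r=0
t11.Δ1 q=1 clk=0 p=0 r=0
t12.Δ0 q=1 clk=0 p=0 r=0
t12.Δ1 q=1 clk=1 p=0 r=0
t12.Δ2 q=1 clk=1 p=0 r=1
t12.Δ3 q=1 clk=1 p=1 r=1
t13.Δ0 q=1 clk=1 p=1 r=1
t13.Δ1 q=1 clk=0 p=1 r=1
t14.Δ0 q=1 clk=0 p=1 r=1
t14.Δ1 q=1 clk=1 p=1 r=1
t14.Δ2 q=1 clk=1 p=1 r=0
t14.Δ3 q=1 clk=1 p=0 r=0
t15.Δ0 q=1 clk=1 p=0 r=0
t15.Δ1 q=1 clk=0 p=0 r=0
t16.Δ0 q=1 clk=0 p=0 r=0
t16.Δ1 q=1 clk=1 p=0 r=0
t16.Δ2 q=1 clk=1 p=0 r=1
t16.Δ3 q=1 clk=1 p=1 r=1
t17.Δ0 q=1 clk=1 p=1 r=1
t17.Δ1 q=1 clk=0 p=1 r=1
t18.Δ0 q=1 clk=0 p=1 r=1
t18.Δ1 q=1 clk=1 p=1 r=1
t18.Δ2 q=1 clk=1 p=1 r=0
t18.Δ3 q=1 clk=1 p=0 r=0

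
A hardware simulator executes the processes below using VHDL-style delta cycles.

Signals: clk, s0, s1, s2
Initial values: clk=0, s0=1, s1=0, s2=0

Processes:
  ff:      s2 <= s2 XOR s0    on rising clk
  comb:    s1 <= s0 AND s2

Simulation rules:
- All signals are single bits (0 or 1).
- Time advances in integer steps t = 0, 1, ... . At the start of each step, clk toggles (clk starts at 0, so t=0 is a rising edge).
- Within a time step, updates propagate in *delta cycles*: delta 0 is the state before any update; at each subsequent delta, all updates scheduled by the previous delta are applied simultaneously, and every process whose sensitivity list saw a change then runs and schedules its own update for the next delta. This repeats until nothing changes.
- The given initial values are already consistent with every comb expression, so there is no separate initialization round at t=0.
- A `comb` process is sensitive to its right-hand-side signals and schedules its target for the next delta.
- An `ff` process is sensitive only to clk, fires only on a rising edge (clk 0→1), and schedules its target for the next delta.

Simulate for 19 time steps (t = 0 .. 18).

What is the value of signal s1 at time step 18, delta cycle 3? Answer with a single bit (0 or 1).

0

t0.Δ0 s0=1 s2=0 clk=0 s1=0
t0.Δ1 s0=1 s2=0 clk=1 s1=0
t0.Δ2 s0=1 s2=1 clk=1 s1=0
t0.Δ3 s0=1 s2=1 clk=1 s1=1
t1.Δ0 s0=1 s2=1 clk=1 s1=1
t1.Δ1 s0=1 s2=1 clk=0 s1=1
t2.Δ0 s0=1 s2=1 clk=0 s1=1
t2.Δ1 s0=1 s2=1 clk=1 s1=1
t2.Δ2 s0=1 s2=0 clk=1 s1=1
t2.Δ3 s0=1 s2=0 clk=1 s1=0
t3.Δ0 s0=1 s2=0 clk=1 s1=0
t3.Δ1 s0=1 s2=0 clk=0 s1=0
t4.Δ0 s0=1 s2=0 clk=0 s1=0
t4.Δ1 s0=1 s2=0 clk=1 s1=0
t4.Δ2 s0=1 s2=1 clk=1 s1=0
t4.Δ3 s0=1 s2=1 clk=1 s1=1
t5.Δ0 s0=1 s2=1 clk=1 s1=1
t5.Δ1 s0=1 s2=1 clk=0 s1=1
t6.Δ0 s0=1 s2=1 clk=0 s1=1
t6.Δ1 s0=1 s2=1 clk=1 s1=1
t6.Δ2 s0=1 s2=0 clk=1 s1=1
t6.Δ3 s0=1 s2=0 clk=1 s1=0
t7.Δ0 s0=1 s2=0 clk=1 s1=0
t7.Δ1 s0=1 s2=0 clk=0 s1=0
t8.Δ0 s0=1 s2=0 clk=0 s1=0
t8.Δ1 s0=1 s2=0 clk=1 s1=0
t8.Δ2 s0=1 s2=1 clk=1 s1=0
t8.Δ3 s0=1 s2=1 clk=1 s1=1
t9.Δ0 s0=1 s2=1 clk=1 s1=1
t9.Δ1 s0=1 s2=1 clk=0 s1=1
t10.Δ0 s0=1 s2=1 clk=0 s1=1
t10.Δ1 s0=1 s2=1 clk=1 s1=1
t10.Δ2 s0=1 s2=0 clk=1 s1=1
t10.Δ3 s0=1 s2=0 clk=1 s1=0
t11.Δ0 s0=1 s2=0 clk=1 s1=0
t11.Δ1 s0=1 s2=0 clk=0 s1=0
t12.Δ0 s0=1 s2=0 clk=0 s1=0
t12.Δ1 s0=1 s2=0 clk=1 s1=0
t12.Δ2 s0=1 s2=1 clk=1 s1=0
t12.Δ3 s0=1 s2=1 clk=1 s1=1
t13.Δ0 s0=1 s2=1 clk=1 s1=1
t13.Δ1 s0=1 s2=1 clk=0 s1=1
t14.Δ0 s0=1 s2=1 clk=0 s1=1
t14.Δ1 s0=1 s2=1 clk=1 s1=1
t14.Δ2 s0=1 s2=0 clk=1 s1=1
t14.Δ3 s0=1 s2=0 clk=1 s1=0
t15.Δ0 s0=1 s2=0 clk=1 s1=0
t15.Δ1 s0=1 s2=0 clk=0 s1=0
t16.Δ0 s0=1 s2=0 clk=0 s1=0
t16.Δ1 s0=1 s2=0 clk=1 s1=0
t16.Δ2 s0=1 s2=1 clk=1 s1=0
t16.Δ3 s0=1 s2=1 clk=1 s1=1
t17.Δ0 s0=1 s2=1 clk=1 s1=1
t17.Δ1 s0=1 s2=1 clk=0 s1=1
t18.Δ0 s0=1 s2=1 clk=0 s1=1
t18.Δ1 s0=1 s2=1 clk=1 s1=1
t18.Δ2 s0=1 s2=0 clk=1 s1=1
t18.Δ3 s0=1 s2=0 clk=1 s1=0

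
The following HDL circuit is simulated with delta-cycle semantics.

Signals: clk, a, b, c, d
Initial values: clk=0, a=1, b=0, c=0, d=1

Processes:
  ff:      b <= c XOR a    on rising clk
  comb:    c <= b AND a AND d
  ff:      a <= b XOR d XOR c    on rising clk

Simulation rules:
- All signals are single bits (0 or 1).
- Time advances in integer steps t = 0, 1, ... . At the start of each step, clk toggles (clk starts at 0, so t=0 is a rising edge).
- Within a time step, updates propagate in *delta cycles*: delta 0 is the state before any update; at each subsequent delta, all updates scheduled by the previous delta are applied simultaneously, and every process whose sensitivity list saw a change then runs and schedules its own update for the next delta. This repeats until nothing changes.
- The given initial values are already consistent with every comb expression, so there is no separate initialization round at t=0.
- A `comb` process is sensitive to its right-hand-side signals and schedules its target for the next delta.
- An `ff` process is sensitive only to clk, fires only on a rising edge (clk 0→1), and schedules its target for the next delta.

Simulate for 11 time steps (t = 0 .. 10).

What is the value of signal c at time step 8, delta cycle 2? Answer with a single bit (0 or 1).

0

t0.Δ0 b=0 clk=0 d=1 a=1 c=0
t0.Δ1 b=0 clk=1 d=1 a=1 c=0
t0.Δ2 b=1 clk=1 d=1 a=1 c=0
t0.Δ3 b=1 clk=1 d=1 a=1 c=1
t1.Δ0 b=1 clk=1 d=1 a=1 c=1
t1.Δ1 b=1 clk=0 d=1 a=1 c=1
t2.Δ0 b=1 clk=0 d=1 a=1 c=1
t2.Δ1 b=1 clk=1 d=1 a=1 c=1
t2.Δ2 b=0 clk=1 d=1 a=1 c=1
t2.Δ3 b=0 clk=1 d=1 a=1 c=0
t3.Δ0 b=0 clk=1 d=1 a=1 c=0
t3.Δ1 b=0 clk=0 d=1 a=1 c=0
t4.Δ0 b=0 clk=0 d=1 a=1 c=0
t4.Δ1 b=0 clk=1 d=1 a=1 c=0
t4.Δ2 b=1 clk=1 d=1 a=1 c=0
t4.Δ3 b=1 clk=1 d=1 a=1 c=1
t5.Δ0 b=1 clk=1 d=1 a=1 c=1
t5.Δ1 b=1 clk=0 d=1 a=1 c=1
t6.Δ0 b=1 clk=0 d=1 a=1 c=1
t6.Δ1 b=1 clk=1 d=1 a=1 c=1
t6.Δ2 b=0 clk=1 d=1 a=1 c=1
t6.Δ3 b=0 clk=1 d=1 a=1 c=0
t7.Δ0 b=0 clk=1 d=1 a=1 c=0
t7.Δ1 b=0 clk=0 d=1 a=1 c=0
t8.Δ0 b=0 clk=0 d=1 a=1 c=0
t8.Δ1 b=0 clk=1 d=1 a=1 c=0
t8.Δ2 b=1 clk=1 d=1 a=1 c=0
t8.Δ3 b=1 clk=1 d=1 a=1 c=1
t9.Δ0 b=1 clk=1 d=1 a=1 c=1
t9.Δ1 b=1 clk=0 d=1 a=1 c=1
t10.Δ0 b=1 clk=0 d=1 a=1 c=1
t10.Δ1 b=1 clk=1 d=1 a=1 c=1
t10.Δ2 b=0 clk=1 d=1 a=1 c=1
t10.Δ3 b=0 clk=1 d=1 a=1 c=0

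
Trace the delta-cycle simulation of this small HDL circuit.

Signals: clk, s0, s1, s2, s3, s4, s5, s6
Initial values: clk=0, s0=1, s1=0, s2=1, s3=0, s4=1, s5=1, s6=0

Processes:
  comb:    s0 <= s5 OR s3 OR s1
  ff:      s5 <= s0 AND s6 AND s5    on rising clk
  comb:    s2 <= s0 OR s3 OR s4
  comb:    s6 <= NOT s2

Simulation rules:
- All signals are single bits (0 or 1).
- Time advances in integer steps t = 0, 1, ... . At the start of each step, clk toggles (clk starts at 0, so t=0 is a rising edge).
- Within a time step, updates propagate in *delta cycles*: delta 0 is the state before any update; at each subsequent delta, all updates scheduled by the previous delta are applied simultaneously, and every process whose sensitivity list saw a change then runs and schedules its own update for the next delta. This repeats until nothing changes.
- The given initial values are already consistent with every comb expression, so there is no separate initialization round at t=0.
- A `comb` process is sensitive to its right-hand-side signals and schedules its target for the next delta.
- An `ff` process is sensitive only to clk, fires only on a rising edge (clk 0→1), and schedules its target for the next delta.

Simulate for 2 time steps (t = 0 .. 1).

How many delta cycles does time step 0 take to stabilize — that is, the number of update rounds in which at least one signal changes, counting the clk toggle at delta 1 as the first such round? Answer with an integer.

t=0 Δ0: s6=0 s3=0 clk=0 s2=1 s4=1 s1=0 s0=1 s5=1
  Δ1: clk:0→1
  Δ2: s5:1→0
  Δ3: s0:1→0
  (3Δ to stable)
t=1 Δ0: s6=0 s3=0 clk=1 s2=1 s4=1 s1=0 s0=0 s5=0
  Δ1: clk:1→0
  (1Δ to stable)

3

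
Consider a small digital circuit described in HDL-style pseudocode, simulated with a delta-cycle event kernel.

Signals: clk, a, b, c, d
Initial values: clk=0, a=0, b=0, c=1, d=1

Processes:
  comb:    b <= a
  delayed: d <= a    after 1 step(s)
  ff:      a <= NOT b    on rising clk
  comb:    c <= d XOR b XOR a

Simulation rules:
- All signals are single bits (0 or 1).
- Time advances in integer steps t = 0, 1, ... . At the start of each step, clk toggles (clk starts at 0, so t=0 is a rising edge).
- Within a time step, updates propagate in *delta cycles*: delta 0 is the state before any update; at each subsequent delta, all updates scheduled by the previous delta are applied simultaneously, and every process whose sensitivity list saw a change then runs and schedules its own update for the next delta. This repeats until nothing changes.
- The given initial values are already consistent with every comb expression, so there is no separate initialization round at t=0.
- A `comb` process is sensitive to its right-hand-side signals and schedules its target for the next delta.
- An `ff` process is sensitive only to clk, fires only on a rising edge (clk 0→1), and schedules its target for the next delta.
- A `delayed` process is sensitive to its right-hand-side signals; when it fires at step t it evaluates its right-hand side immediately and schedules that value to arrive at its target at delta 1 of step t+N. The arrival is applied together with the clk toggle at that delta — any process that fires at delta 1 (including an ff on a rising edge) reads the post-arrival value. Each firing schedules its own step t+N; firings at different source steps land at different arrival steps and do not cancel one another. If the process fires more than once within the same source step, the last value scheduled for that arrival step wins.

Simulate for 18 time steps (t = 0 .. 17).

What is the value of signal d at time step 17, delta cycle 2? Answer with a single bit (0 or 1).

t0.Δ0 a=0 d=1 clk=0 b=0 c=1
t0.Δ1 a=0 d=1 clk=1 b=0 c=1
t0.Δ2 a=1 d=1 clk=1 b=0 c=1
t0.Δ3 a=1 d=1 clk=1 b=1 c=0
t0.Δ4 a=1 d=1 clk=1 b=1 c=1
t1.Δ0 a=1 d=1 clk=1 b=1 c=1
t1.Δ1 a=1 d=1 clk=0 b=1 c=1
t2.Δ0 a=1 d=1 clk=0 b=1 c=1
t2.Δ1 a=1 d=1 clk=1 b=1 c=1
t2.Δ2 a=0 d=1 clk=1 b=1 c=1
t2.Δ3 a=0 d=1 clk=1 b=0 c=0
t2.Δ4 a=0 d=1 clk=1 b=0 c=1
t3.Δ0 a=0 d=1 clk=1 b=0 c=1
t3.Δ1 a=0 d=0 clk=0 b=0 c=1
t3.Δ2 a=0 d=0 clk=0 b=0 c=0
t4.Δ0 a=0 d=0 clk=0 b=0 c=0
t4.Δ1 a=0 d=0 clk=1 b=0 c=0
t4.Δ2 a=1 d=0 clk=1 b=0 c=0
t4.Δ3 a=1 d=0 clk=1 b=1 c=1
t4.Δ4 a=1 d=0 clk=1 b=1 c=0
t5.Δ0 a=1 d=0 clk=1 b=1 c=0
t5.Δ1 a=1 d=1 clk=0 b=1 c=0
t5.Δ2 a=1 d=1 clk=0 b=1 c=1
t6.Δ0 a=1 d=1 clk=0 b=1 c=1
t6.Δ1 a=1 d=1 clk=1 b=1 c=1
t6.Δ2 a=0 d=1 clk=1 b=1 c=1
t6.Δ3 a=0 d=1 clk=1 b=0 c=0
t6.Δ4 a=0 d=1 clk=1 b=0 c=1
t7.Δ0 a=0 d=1 clk=1 b=0 c=1
t7.Δ1 a=0 d=0 clk=0 b=0 c=1
t7.Δ2 a=0 d=0 clk=0 b=0 c=0
t8.Δ0 a=0 d=0 clk=0 b=0 c=0
t8.Δ1 a=0 d=0 clk=1 b=0 c=0
t8.Δ2 a=1 d=0 clk=1 b=0 c=0
t8.Δ3 a=1 d=0 clk=1 b=1 c=1
t8.Δ4 a=1 d=0 clk=1 b=1 c=0
t9.Δ0 a=1 d=0 clk=1 b=1 c=0
t9.Δ1 a=1 d=1 clk=0 b=1 c=0
t9.Δ2 a=1 d=1 clk=0 b=1 c=1
t10.Δ0 a=1 d=1 clk=0 b=1 c=1
t10.Δ1 a=1 d=1 clk=1 b=1 c=1
t10.Δ2 a=0 d=1 clk=1 b=1 c=1
t10.Δ3 a=0 d=1 clk=1 b=0 c=0
t10.Δ4 a=0 d=1 clk=1 b=0 c=1
t11.Δ0 a=0 d=1 clk=1 b=0 c=1
t11.Δ1 a=0 d=0 clk=0 b=0 c=1
t11.Δ2 a=0 d=0 clk=0 b=0 c=0
t12.Δ0 a=0 d=0 clk=0 b=0 c=0
t12.Δ1 a=0 d=0 clk=1 b=0 c=0
t12.Δ2 a=1 d=0 clk=1 b=0 c=0
t12.Δ3 a=1 d=0 clk=1 b=1 c=1
t12.Δ4 a=1 d=0 clk=1 b=1 c=0
t13.Δ0 a=1 d=0 clk=1 b=1 c=0
t13.Δ1 a=1 d=1 clk=0 b=1 c=0
t13.Δ2 a=1 d=1 clk=0 b=1 c=1
t14.Δ0 a=1 d=1 clk=0 b=1 c=1
t14.Δ1 a=1 d=1 clk=1 b=1 c=1
t14.Δ2 a=0 d=1 clk=1 b=1 c=1
t14.Δ3 a=0 d=1 clk=1 b=0 c=0
t14.Δ4 a=0 d=1 clk=1 b=0 c=1
t15.Δ0 a=0 d=1 clk=1 b=0 c=1
t15.Δ1 a=0 d=0 clk=0 b=0 c=1
t15.Δ2 a=0 d=0 clk=0 b=0 c=0
t16.Δ0 a=0 d=0 clk=0 b=0 c=0
t16.Δ1 a=0 d=0 clk=1 b=0 c=0
t16.Δ2 a=1 d=0 clk=1 b=0 c=0
t16.Δ3 a=1 d=0 clk=1 b=1 c=1
t16.Δ4 a=1 d=0 clk=1 b=1 c=0
t17.Δ0 a=1 d=0 clk=1 b=1 c=0
t17.Δ1 a=1 d=1 clk=0 b=1 c=0
t17.Δ2 a=1 d=1 clk=0 b=1 c=1

1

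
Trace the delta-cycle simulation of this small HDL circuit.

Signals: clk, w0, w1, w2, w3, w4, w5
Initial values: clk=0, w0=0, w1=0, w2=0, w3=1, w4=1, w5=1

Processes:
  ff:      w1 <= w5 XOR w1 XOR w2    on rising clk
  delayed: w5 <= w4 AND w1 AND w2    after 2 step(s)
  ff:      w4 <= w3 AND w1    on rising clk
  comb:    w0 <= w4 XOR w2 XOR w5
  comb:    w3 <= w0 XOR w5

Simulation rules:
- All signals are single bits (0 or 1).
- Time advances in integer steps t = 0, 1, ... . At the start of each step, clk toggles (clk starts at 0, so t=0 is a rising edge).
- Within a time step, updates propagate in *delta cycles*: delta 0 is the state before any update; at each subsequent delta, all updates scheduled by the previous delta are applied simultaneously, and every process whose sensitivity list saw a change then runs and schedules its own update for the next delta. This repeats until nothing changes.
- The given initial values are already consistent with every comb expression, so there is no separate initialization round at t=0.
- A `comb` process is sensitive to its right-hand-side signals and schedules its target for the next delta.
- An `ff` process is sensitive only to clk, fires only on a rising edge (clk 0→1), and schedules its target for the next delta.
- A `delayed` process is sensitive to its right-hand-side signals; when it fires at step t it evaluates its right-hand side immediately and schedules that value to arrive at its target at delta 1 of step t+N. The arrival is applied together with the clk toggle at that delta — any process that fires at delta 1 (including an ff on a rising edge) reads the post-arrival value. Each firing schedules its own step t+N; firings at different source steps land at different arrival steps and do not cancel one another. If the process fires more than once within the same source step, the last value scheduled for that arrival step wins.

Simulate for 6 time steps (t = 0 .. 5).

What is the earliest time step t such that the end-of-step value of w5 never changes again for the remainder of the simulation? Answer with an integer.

2

t=0 Δ0: w2=0 w5=1 clk=0 w4=1 w1=0 w0=0 w3=1
  Δ1: clk:0→1
  Δ2: w4:1→0, w1:0→1
  Δ3: w0:0→1
  Δ4: w3:1→0
  (4Δ to stable)
t=1 Δ0: w2=0 w5=1 clk=1 w4=0 w1=1 w0=1 w3=0
  Δ1: clk:1→0
  (1Δ to stable)
t=2 Δ0: w2=0 w5=1 clk=0 w4=0 w1=1 w0=1 w3=0
  Δ1: w5:1→0, clk:0→1
  Δ2: w0:1→0, w3:0→1
  Δ3: w3:1→0
  (3Δ to stable)
t=3 Δ0: w2=0 w5=0 clk=1 w4=0 w1=1 w0=0 w3=0
  Δ1: clk:1→0
  (1Δ to stable)
t=4 Δ0: w2=0 w5=0 clk=0 w4=0 w1=1 w0=0 w3=0
  Δ1: clk:0→1
  (1Δ to stable)
t=5 Δ0: w2=0 w5=0 clk=1 w4=0 w1=1 w0=0 w3=0
  Δ1: clk:1→0
  (1Δ to stable)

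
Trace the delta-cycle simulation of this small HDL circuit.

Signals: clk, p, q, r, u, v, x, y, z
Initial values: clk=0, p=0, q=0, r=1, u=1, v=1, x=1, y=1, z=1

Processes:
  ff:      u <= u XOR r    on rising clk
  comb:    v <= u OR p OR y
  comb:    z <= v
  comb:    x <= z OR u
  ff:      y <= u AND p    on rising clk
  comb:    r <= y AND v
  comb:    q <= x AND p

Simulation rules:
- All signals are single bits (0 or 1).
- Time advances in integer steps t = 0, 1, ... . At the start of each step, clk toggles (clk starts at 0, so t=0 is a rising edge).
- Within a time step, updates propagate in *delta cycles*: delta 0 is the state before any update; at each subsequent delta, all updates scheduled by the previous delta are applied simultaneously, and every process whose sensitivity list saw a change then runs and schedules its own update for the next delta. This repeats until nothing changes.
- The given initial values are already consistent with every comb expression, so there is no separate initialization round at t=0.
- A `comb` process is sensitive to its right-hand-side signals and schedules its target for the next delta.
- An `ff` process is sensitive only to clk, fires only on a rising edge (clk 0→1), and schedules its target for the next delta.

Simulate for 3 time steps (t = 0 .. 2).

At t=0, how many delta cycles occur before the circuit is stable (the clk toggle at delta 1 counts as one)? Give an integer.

t=0 Δ0: p=0 u=1 z=1 r=1 x=1 v=1 clk=0 q=0 y=1
  Δ1: clk:0→1
  Δ2: u:1→0, y:1→0
  Δ3: r:1→0, v:1→0
  Δ4: z:1→0
  Δ5: x:1→0
  (5Δ to stable)
t=1 Δ0: p=0 u=0 z=0 r=0 x=0 v=0 clk=1 q=0 y=0
  Δ1: clk:1→0
  (1Δ to stable)
t=2 Δ0: p=0 u=0 z=0 r=0 x=0 v=0 clk=0 q=0 y=0
  Δ1: clk:0→1
  (1Δ to stable)

5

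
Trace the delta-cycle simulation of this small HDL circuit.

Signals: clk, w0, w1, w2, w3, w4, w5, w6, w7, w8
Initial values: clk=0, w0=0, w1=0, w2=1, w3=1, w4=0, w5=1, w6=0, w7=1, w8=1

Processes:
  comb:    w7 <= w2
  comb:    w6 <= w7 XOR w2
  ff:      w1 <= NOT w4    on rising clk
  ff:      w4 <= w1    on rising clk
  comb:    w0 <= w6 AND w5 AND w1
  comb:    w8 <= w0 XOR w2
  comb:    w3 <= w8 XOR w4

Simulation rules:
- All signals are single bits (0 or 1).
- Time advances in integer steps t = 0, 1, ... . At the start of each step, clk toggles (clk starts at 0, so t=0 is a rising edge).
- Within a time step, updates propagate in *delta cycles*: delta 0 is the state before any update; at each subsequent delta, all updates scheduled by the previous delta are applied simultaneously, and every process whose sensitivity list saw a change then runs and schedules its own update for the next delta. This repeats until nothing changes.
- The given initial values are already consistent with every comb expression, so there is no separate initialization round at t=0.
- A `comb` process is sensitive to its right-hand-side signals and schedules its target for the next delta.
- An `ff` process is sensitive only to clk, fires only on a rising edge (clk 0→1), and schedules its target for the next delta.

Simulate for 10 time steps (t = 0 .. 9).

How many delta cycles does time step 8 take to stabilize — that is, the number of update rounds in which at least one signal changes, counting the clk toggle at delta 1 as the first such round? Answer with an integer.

2

t0.Δ0 w3=1 w2=1 w7=1 w4=0 w8=1 w6=0 w5=1 w1=0 clk=0 w0=0
t0.Δ1 w3=1 w2=1 w7=1 w4=0 w8=1 w6=0 w5=1 w1=0 clk=1 w0=0
t0.Δ2 w3=1 w2=1 w7=1 w4=0 w8=1 w6=0 w5=1 w1=1 clk=1 w0=0
t1.Δ0 w3=1 w2=1 w7=1 w4=0 w8=1 w6=0 w5=1 w1=1 clk=1 w0=0
t1.Δ1 w3=1 w2=1 w7=1 w4=0 w8=1 w6=0 w5=1 w1=1 clk=0 w0=0
t2.Δ0 w3=1 w2=1 w7=1 w4=0 w8=1 w6=0 w5=1 w1=1 clk=0 w0=0
t2.Δ1 w3=1 w2=1 w7=1 w4=0 w8=1 w6=0 w5=1 w1=1 clk=1 w0=0
t2.Δ2 w3=1 w2=1 w7=1 w4=1 w8=1 w6=0 w5=1 w1=1 clk=1 w0=0
t2.Δ3 w3=0 w2=1 w7=1 w4=1 w8=1 w6=0 w5=1 w1=1 clk=1 w0=0
t3.Δ0 w3=0 w2=1 w7=1 w4=1 w8=1 w6=0 w5=1 w1=1 clk=1 w0=0
t3.Δ1 w3=0 w2=1 w7=1 w4=1 w8=1 w6=0 w5=1 w1=1 clk=0 w0=0
t4.Δ0 w3=0 w2=1 w7=1 w4=1 w8=1 w6=0 w5=1 w1=1 clk=0 w0=0
t4.Δ1 w3=0 w2=1 w7=1 w4=1 w8=1 w6=0 w5=1 w1=1 clk=1 w0=0
t4.Δ2 w3=0 w2=1 w7=1 w4=1 w8=1 w6=0 w5=1 w1=0 clk=1 w0=0
t5.Δ0 w3=0 w2=1 w7=1 w4=1 w8=1 w6=0 w5=1 w1=0 clk=1 w0=0
t5.Δ1 w3=0 w2=1 w7=1 w4=1 w8=1 w6=0 w5=1 w1=0 clk=0 w0=0
t6.Δ0 w3=0 w2=1 w7=1 w4=1 w8=1 w6=0 w5=1 w1=0 clk=0 w0=0
t6.Δ1 w3=0 w2=1 w7=1 w4=1 w8=1 w6=0 w5=1 w1=0 clk=1 w0=0
t6.Δ2 w3=0 w2=1 w7=1 w4=0 w8=1 w6=0 w5=1 w1=0 clk=1 w0=0
t6.Δ3 w3=1 w2=1 w7=1 w4=0 w8=1 w6=0 w5=1 w1=0 clk=1 w0=0
t7.Δ0 w3=1 w2=1 w7=1 w4=0 w8=1 w6=0 w5=1 w1=0 clk=1 w0=0
t7.Δ1 w3=1 w2=1 w7=1 w4=0 w8=1 w6=0 w5=1 w1=0 clk=0 w0=0
t8.Δ0 w3=1 w2=1 w7=1 w4=0 w8=1 w6=0 w5=1 w1=0 clk=0 w0=0
t8.Δ1 w3=1 w2=1 w7=1 w4=0 w8=1 w6=0 w5=1 w1=0 clk=1 w0=0
t8.Δ2 w3=1 w2=1 w7=1 w4=0 w8=1 w6=0 w5=1 w1=1 clk=1 w0=0
t9.Δ0 w3=1 w2=1 w7=1 w4=0 w8=1 w6=0 w5=1 w1=1 clk=1 w0=0
t9.Δ1 w3=1 w2=1 w7=1 w4=0 w8=1 w6=0 w5=1 w1=1 clk=0 w0=0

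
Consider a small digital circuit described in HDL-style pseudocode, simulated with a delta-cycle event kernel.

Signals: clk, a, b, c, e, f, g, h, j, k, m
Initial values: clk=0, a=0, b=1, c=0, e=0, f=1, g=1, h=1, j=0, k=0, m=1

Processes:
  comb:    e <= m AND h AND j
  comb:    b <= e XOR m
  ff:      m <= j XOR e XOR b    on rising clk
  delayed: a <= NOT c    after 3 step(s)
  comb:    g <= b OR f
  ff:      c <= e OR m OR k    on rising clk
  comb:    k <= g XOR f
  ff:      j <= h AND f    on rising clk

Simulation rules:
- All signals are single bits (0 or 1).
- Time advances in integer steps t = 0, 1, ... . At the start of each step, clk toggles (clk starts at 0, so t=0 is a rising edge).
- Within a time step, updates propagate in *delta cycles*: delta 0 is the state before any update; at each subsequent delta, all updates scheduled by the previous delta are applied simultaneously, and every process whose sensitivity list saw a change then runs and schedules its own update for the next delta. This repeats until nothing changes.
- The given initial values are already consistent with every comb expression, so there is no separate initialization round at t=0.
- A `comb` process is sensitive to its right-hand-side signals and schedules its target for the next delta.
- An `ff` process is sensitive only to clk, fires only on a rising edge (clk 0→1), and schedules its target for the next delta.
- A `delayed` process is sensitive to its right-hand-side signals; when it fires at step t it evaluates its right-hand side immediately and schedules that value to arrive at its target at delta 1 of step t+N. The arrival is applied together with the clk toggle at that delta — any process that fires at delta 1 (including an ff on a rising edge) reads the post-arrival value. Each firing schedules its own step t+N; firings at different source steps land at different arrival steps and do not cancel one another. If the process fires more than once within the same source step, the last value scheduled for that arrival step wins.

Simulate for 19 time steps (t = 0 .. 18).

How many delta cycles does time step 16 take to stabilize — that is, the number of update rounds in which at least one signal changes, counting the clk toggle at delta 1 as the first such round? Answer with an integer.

4

t0.Δ0 m=1 e=0 b=1 k=0 j=0 c=0 f=1 clk=0 g=1 h=1 a=0
t0.Δ1 m=1 e=0 b=1 k=0 j=0 c=0 f=1 clk=1 g=1 h=1 a=0
t0.Δ2 m=1 e=0 b=1 k=0 j=1 c=1 f=1 clk=1 g=1 h=1 a=0
t0.Δ3 m=1 e=1 b=1 k=0 j=1 c=1 f=1 clk=1 g=1 h=1 a=0
t0.Δ4 m=1 e=1 b=0 k=0 j=1 c=1 f=1 clk=1 g=1 h=1 a=0
t1.Δ0 m=1 e=1 b=0 k=0 j=1 c=1 f=1 clk=1 g=1 h=1 a=0
t1.Δ1 m=1 e=1 b=0 k=0 j=1 c=1 f=1 clk=0 g=1 h=1 a=0
t2.Δ0 m=1 e=1 b=0 k=0 j=1 c=1 f=1 clk=0 g=1 h=1 a=0
t2.Δ1 m=1 e=1 b=0 k=0 j=1 c=1 f=1 clk=1 g=1 h=1 a=0
t2.Δ2 m=0 e=1 b=0 k=0 j=1 c=1 f=1 clk=1 g=1 h=1 a=0
t2.Δ3 m=0 e=0 b=1 k=0 j=1 c=1 f=1 clk=1 g=1 h=1 a=0
t2.Δ4 m=0 e=0 b=0 k=0 j=1 c=1 f=1 clk=1 g=1 h=1 a=0
t3.Δ0 m=0 e=0 b=0 k=0 j=1 c=1 f=1 clk=1 g=1 h=1 a=0
t3.Δ1 m=0 e=0 b=0 k=0 j=1 c=1 f=1 clk=0 g=1 h=1 a=0
t4.Δ0 m=0 e=0 b=0 k=0 j=1 c=1 f=1 clk=0 g=1 h=1 a=0
t4.Δ1 m=0 e=0 b=0 k=0 j=1 c=1 f=1 clk=1 g=1 h=1 a=0
t4.Δ2 m=1 e=0 b=0 k=0 j=1 c=0 f=1 clk=1 g=1 h=1 a=0
t4.Δ3 m=1 e=1 b=1 k=0 j=1 c=0 f=1 clk=1 g=1 h=1 a=0
t4.Δ4 m=1 e=1 b=0 k=0 j=1 c=0 f=1 clk=1 g=1 h=1 a=0
t5.Δ0 m=1 e=1 b=0 k=0 j=1 c=0 f=1 clk=1 g=1 h=1 a=0
t5.Δ1 m=1 e=1 b=0 k=0 j=1 c=0 f=1 clk=0 g=1 h=1 a=0
t6.Δ0 m=1 e=1 b=0 k=0 j=1 c=0 f=1 clk=0 g=1 h=1 a=0
t6.Δ1 m=1 e=1 b=0 k=0 j=1 c=0 f=1 clk=1 g=1 h=1 a=0
t6.Δ2 m=0 e=1 b=0 k=0 j=1 c=1 f=1 clk=1 g=1 h=1 a=0
t6.Δ3 m=0 e=0 b=1 k=0 j=1 c=1 f=1 clk=1 g=1 h=1 a=0
t6.Δ4 m=0 e=0 b=0 k=0 j=1 c=1 f=1 clk=1 g=1 h=1 a=0
t7.Δ0 m=0 e=0 b=0 k=0 j=1 c=1 f=1 clk=1 g=1 h=1 a=0
t7.Δ1 m=0 e=0 b=0 k=0 j=1 c=1 f=1 clk=0 g=1 h=1 a=1
t8.Δ0 m=0 e=0 b=0 k=0 j=1 c=1 f=1 clk=0 g=1 h=1 a=1
t8.Δ1 m=0 e=0 b=0 k=0 j=1 c=1 f=1 clk=1 g=1 h=1 a=1
t8.Δ2 m=1 e=0 b=0 k=0 j=1 c=0 f=1 clk=1 g=1 h=1 a=1
t8.Δ3 m=1 e=1 b=1 k=0 j=1 c=0 f=1 clk=1 g=1 h=1 a=1
t8.Δ4 m=1 e=1 b=0 k=0 j=1 c=0 f=1 clk=1 g=1 h=1 a=1
t9.Δ0 m=1 e=1 b=0 k=0 j=1 c=0 f=1 clk=1 g=1 h=1 a=1
t9.Δ1 m=1 e=1 b=0 k=0 j=1 c=0 f=1 clk=0 g=1 h=1 a=0
t10.Δ0 m=1 e=1 b=0 k=0 j=1 c=0 f=1 clk=0 g=1 h=1 a=0
t10.Δ1 m=1 e=1 b=0 k=0 j=1 c=0 f=1 clk=1 g=1 h=1 a=0
t10.Δ2 m=0 e=1 b=0 k=0 j=1 c=1 f=1 clk=1 g=1 h=1 a=0
t10.Δ3 m=0 e=0 b=1 k=0 j=1 c=1 f=1 clk=1 g=1 h=1 a=0
t10.Δ4 m=0 e=0 b=0 k=0 j=1 c=1 f=1 clk=1 g=1 h=1 a=0
t11.Δ0 m=0 e=0 b=0 k=0 j=1 c=1 f=1 clk=1 g=1 h=1 a=0
t11.Δ1 m=0 e=0 b=0 k=0 j=1 c=1 f=1 clk=0 g=1 h=1 a=1
t12.Δ0 m=0 e=0 b=0 k=0 j=1 c=1 f=1 clk=0 g=1 h=1 a=1
t12.Δ1 m=0 e=0 b=0 k=0 j=1 c=1 f=1 clk=1 g=1 h=1 a=1
t12.Δ2 m=1 e=0 b=0 k=0 j=1 c=0 f=1 clk=1 g=1 h=1 a=1
t12.Δ3 m=1 e=1 b=1 k=0 j=1 c=0 f=1 clk=1 g=1 h=1 a=1
t12.Δ4 m=1 e=1 b=0 k=0 j=1 c=0 f=1 clk=1 g=1 h=1 a=1
t13.Δ0 m=1 e=1 b=0 k=0 j=1 c=0 f=1 clk=1 g=1 h=1 a=1
t13.Δ1 m=1 e=1 b=0 k=0 j=1 c=0 f=1 clk=0 g=1 h=1 a=0
t14.Δ0 m=1 e=1 b=0 k=0 j=1 c=0 f=1 clk=0 g=1 h=1 a=0
t14.Δ1 m=1 e=1 b=0 k=0 j=1 c=0 f=1 clk=1 g=1 h=1 a=0
t14.Δ2 m=0 e=1 b=0 k=0 j=1 c=1 f=1 clk=1 g=1 h=1 a=0
t14.Δ3 m=0 e=0 b=1 k=0 j=1 c=1 f=1 clk=1 g=1 h=1 a=0
t14.Δ4 m=0 e=0 b=0 k=0 j=1 c=1 f=1 clk=1 g=1 h=1 a=0
t15.Δ0 m=0 e=0 b=0 k=0 j=1 c=1 f=1 clk=1 g=1 h=1 a=0
t15.Δ1 m=0 e=0 b=0 k=0 j=1 c=1 f=1 clk=0 g=1 h=1 a=1
t16.Δ0 m=0 e=0 b=0 k=0 j=1 c=1 f=1 clk=0 g=1 h=1 a=1
t16.Δ1 m=0 e=0 b=0 k=0 j=1 c=1 f=1 clk=1 g=1 h=1 a=1
t16.Δ2 m=1 e=0 b=0 k=0 j=1 c=0 f=1 clk=1 g=1 h=1 a=1
t16.Δ3 m=1 e=1 b=1 k=0 j=1 c=0 f=1 clk=1 g=1 h=1 a=1
t16.Δ4 m=1 e=1 b=0 k=0 j=1 c=0 f=1 clk=1 g=1 h=1 a=1
t17.Δ0 m=1 e=1 b=0 k=0 j=1 c=0 f=1 clk=1 g=1 h=1 a=1
t17.Δ1 m=1 e=1 b=0 k=0 j=1 c=0 f=1 clk=0 g=1 h=1 a=0
t18.Δ0 m=1 e=1 b=0 k=0 j=1 c=0 f=1 clk=0 g=1 h=1 a=0
t18.Δ1 m=1 e=1 b=0 k=0 j=1 c=0 f=1 clk=1 g=1 h=1 a=0
t18.Δ2 m=0 e=1 b=0 k=0 j=1 c=1 f=1 clk=1 g=1 h=1 a=0
t18.Δ3 m=0 e=0 b=1 k=0 j=1 c=1 f=1 clk=1 g=1 h=1 a=0
t18.Δ4 m=0 e=0 b=0 k=0 j=1 c=1 f=1 clk=1 g=1 h=1 a=0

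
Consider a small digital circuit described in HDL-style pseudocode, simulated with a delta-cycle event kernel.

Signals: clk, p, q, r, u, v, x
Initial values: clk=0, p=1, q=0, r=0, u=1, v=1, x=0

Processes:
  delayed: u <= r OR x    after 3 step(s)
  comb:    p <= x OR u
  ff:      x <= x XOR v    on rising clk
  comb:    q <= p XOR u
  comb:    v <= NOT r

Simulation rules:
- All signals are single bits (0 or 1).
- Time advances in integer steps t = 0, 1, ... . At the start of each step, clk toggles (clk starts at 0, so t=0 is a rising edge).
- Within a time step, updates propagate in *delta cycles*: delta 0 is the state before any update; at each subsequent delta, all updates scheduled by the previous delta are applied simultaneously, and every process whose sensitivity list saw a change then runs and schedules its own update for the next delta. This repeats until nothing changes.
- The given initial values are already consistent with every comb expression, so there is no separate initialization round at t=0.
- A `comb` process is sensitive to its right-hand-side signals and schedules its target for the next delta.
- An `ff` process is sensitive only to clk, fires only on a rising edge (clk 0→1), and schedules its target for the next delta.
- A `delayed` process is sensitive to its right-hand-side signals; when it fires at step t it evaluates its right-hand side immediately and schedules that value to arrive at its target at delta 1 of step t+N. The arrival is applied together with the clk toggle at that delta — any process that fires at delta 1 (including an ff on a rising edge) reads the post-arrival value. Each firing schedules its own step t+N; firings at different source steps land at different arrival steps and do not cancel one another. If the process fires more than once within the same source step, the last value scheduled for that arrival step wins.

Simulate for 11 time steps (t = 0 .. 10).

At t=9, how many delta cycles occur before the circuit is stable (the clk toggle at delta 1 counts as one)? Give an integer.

2

t0.Δ0 v=1 clk=0 p=1 r=0 q=0 u=1 x=0
t0.Δ1 v=1 clk=1 p=1 r=0 q=0 u=1 x=0
t0.Δ2 v=1 clk=1 p=1 r=0 q=0 u=1 x=1
t1.Δ0 v=1 clk=1 p=1 r=0 q=0 u=1 x=1
t1.Δ1 v=1 clk=0 p=1 r=0 q=0 u=1 x=1
t2.Δ0 v=1 clk=0 p=1 r=0 q=0 u=1 x=1
t2.Δ1 v=1 clk=1 p=1 r=0 q=0 u=1 x=1
t2.Δ2 v=1 clk=1 p=1 r=0 q=0 u=1 x=0
t3.Δ0 v=1 clk=1 p=1 r=0 q=0 u=1 x=0
t3.Δ1 v=1 clk=0 p=1 r=0 q=0 u=1 x=0
t4.Δ0 v=1 clk=0 p=1 r=0 q=0 u=1 x=0
t4.Δ1 v=1 clk=1 p=1 r=0 q=0 u=1 x=0
t4.Δ2 v=1 clk=1 p=1 r=0 q=0 u=1 x=1
t5.Δ0 v=1 clk=1 p=1 r=0 q=0 u=1 x=1
t5.Δ1 v=1 clk=0 p=1 r=0 q=0 u=0 x=1
t5.Δ2 v=1 clk=0 p=1 r=0 q=1 u=0 x=1
t6.Δ0 v=1 clk=0 p=1 r=0 q=1 u=0 x=1
t6.Δ1 v=1 clk=1 p=1 r=0 q=1 u=0 x=1
t6.Δ2 v=1 clk=1 p=1 r=0 q=1 u=0 x=0
t6.Δ3 v=1 clk=1 p=0 r=0 q=1 u=0 x=0
t6.Δ4 v=1 clk=1 p=0 r=0 q=0 u=0 x=0
t7.Δ0 v=1 clk=1 p=0 r=0 q=0 u=0 x=0
t7.Δ1 v=1 clk=0 p=0 r=0 q=0 u=1 x=0
t7.Δ2 v=1 clk=0 p=1 r=0 q=1 u=1 x=0
t7.Δ3 v=1 clk=0 p=1 r=0 q=0 u=1 x=0
t8.Δ0 v=1 clk=0 p=1 r=0 q=0 u=1 x=0
t8.Δ1 v=1 clk=1 p=1 r=0 q=0 u=1 x=0
t8.Δ2 v=1 clk=1 p=1 r=0 q=0 u=1 x=1
t9.Δ0 v=1 clk=1 p=1 r=0 q=0 u=1 x=1
t9.Δ1 v=1 clk=0 p=1 r=0 q=0 u=0 x=1
t9.Δ2 v=1 clk=0 p=1 r=0 q=1 u=0 x=1
t10.Δ0 v=1 clk=0 p=1 r=0 q=1 u=0 x=1
t10.Δ1 v=1 clk=1 p=1 r=0 q=1 u=0 x=1
t10.Δ2 v=1 clk=1 p=1 r=0 q=1 u=0 x=0
t10.Δ3 v=1 clk=1 p=0 r=0 q=1 u=0 x=0
t10.Δ4 v=1 clk=1 p=0 r=0 q=0 u=0 x=0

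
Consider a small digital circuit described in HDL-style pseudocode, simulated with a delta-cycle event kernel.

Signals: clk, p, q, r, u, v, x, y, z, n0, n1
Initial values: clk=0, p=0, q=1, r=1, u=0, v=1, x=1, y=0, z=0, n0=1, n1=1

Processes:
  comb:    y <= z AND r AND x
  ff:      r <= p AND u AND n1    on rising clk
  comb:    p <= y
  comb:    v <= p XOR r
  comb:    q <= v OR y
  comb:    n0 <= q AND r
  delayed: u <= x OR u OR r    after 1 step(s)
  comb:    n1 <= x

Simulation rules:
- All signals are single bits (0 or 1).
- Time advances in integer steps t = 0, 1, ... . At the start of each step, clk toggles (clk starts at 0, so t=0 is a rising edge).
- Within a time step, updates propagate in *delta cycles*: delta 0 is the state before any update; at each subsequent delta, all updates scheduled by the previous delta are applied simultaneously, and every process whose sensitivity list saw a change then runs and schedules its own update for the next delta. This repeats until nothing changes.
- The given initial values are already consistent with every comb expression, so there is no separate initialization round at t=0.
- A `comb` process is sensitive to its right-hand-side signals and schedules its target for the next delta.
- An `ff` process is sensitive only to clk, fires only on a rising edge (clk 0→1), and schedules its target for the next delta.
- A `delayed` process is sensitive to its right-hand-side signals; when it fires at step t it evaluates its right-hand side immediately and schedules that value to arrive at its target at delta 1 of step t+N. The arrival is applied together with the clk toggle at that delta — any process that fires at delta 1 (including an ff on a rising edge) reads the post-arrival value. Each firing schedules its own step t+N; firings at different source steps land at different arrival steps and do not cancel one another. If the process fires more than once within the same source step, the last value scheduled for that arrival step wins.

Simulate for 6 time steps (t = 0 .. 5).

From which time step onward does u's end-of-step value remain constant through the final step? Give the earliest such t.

1

[bits: r,p,n1,x,u,q,y,clk,n0,z,v]
t=0: Δ0=10110100101 Δ1=10110101101 Δ2=00110101101 Δ3=00110101000 Δ4=00110001000 | 4Δ
t=1: Δ0=00110001000 Δ1=00111000000 | 1Δ
t=2: Δ0=00111000000 Δ1=00111001000 | 1Δ
t=3: Δ0=00111001000 Δ1=00111000000 | 1Δ
t=4: Δ0=00111000000 Δ1=00111001000 | 1Δ
t=5: Δ0=00111001000 Δ1=00111000000 | 1Δ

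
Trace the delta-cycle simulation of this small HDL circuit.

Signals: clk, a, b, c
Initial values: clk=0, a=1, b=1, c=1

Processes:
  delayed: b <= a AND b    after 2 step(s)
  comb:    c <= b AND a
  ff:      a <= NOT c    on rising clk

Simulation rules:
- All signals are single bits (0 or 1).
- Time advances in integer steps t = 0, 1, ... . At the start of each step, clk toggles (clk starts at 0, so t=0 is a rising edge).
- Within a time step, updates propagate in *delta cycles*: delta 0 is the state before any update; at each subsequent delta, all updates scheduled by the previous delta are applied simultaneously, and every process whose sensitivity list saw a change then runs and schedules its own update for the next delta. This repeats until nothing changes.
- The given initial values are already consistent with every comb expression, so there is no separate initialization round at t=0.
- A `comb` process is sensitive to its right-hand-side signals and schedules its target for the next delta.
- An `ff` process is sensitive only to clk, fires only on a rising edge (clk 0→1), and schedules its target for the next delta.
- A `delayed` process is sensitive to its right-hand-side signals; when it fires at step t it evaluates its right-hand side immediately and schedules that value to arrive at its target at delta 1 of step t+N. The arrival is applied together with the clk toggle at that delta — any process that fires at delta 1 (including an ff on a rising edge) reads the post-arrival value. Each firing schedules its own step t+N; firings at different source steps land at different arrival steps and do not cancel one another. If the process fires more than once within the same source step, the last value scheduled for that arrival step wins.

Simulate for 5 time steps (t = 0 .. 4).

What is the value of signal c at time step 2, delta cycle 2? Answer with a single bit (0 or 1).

0

[bits: a,b,c,clk]
t=0: Δ0=1110 Δ1=1111 Δ2=0111 Δ3=0101 | 3Δ
t=1: Δ0=0101 Δ1=0100 | 1Δ
t=2: Δ0=0100 Δ1=0001 Δ2=1001 | 2Δ
t=3: Δ0=1001 Δ1=1000 | 1Δ
t=4: Δ0=1000 Δ1=1001 | 1Δ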